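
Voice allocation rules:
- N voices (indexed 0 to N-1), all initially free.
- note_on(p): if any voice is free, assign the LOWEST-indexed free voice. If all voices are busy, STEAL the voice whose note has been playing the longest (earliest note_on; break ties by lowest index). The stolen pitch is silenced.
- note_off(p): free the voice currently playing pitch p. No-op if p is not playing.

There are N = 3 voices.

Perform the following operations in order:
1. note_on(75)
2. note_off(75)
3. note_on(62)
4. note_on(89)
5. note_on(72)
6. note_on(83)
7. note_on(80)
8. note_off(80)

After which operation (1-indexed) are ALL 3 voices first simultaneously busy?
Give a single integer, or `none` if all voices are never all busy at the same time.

Op 1: note_on(75): voice 0 is free -> assigned | voices=[75 - -]
Op 2: note_off(75): free voice 0 | voices=[- - -]
Op 3: note_on(62): voice 0 is free -> assigned | voices=[62 - -]
Op 4: note_on(89): voice 1 is free -> assigned | voices=[62 89 -]
Op 5: note_on(72): voice 2 is free -> assigned | voices=[62 89 72]
Op 6: note_on(83): all voices busy, STEAL voice 0 (pitch 62, oldest) -> assign | voices=[83 89 72]
Op 7: note_on(80): all voices busy, STEAL voice 1 (pitch 89, oldest) -> assign | voices=[83 80 72]
Op 8: note_off(80): free voice 1 | voices=[83 - 72]

Answer: 5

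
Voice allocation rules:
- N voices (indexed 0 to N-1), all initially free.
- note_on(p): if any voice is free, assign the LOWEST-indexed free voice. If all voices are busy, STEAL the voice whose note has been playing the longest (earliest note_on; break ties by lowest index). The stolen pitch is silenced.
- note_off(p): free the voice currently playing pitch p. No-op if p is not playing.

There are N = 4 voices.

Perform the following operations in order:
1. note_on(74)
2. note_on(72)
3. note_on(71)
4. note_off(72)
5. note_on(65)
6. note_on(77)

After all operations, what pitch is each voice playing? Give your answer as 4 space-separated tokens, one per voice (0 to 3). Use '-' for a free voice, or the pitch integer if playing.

Op 1: note_on(74): voice 0 is free -> assigned | voices=[74 - - -]
Op 2: note_on(72): voice 1 is free -> assigned | voices=[74 72 - -]
Op 3: note_on(71): voice 2 is free -> assigned | voices=[74 72 71 -]
Op 4: note_off(72): free voice 1 | voices=[74 - 71 -]
Op 5: note_on(65): voice 1 is free -> assigned | voices=[74 65 71 -]
Op 6: note_on(77): voice 3 is free -> assigned | voices=[74 65 71 77]

Answer: 74 65 71 77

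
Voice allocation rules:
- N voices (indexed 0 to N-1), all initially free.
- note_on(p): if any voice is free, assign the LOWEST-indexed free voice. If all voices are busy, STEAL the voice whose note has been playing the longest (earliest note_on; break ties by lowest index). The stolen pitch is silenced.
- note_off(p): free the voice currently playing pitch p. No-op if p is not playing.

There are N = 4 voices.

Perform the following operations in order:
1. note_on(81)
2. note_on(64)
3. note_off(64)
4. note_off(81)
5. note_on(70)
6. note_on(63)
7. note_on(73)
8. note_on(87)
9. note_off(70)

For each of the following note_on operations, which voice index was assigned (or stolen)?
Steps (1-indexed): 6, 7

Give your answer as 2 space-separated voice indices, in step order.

Answer: 1 2

Derivation:
Op 1: note_on(81): voice 0 is free -> assigned | voices=[81 - - -]
Op 2: note_on(64): voice 1 is free -> assigned | voices=[81 64 - -]
Op 3: note_off(64): free voice 1 | voices=[81 - - -]
Op 4: note_off(81): free voice 0 | voices=[- - - -]
Op 5: note_on(70): voice 0 is free -> assigned | voices=[70 - - -]
Op 6: note_on(63): voice 1 is free -> assigned | voices=[70 63 - -]
Op 7: note_on(73): voice 2 is free -> assigned | voices=[70 63 73 -]
Op 8: note_on(87): voice 3 is free -> assigned | voices=[70 63 73 87]
Op 9: note_off(70): free voice 0 | voices=[- 63 73 87]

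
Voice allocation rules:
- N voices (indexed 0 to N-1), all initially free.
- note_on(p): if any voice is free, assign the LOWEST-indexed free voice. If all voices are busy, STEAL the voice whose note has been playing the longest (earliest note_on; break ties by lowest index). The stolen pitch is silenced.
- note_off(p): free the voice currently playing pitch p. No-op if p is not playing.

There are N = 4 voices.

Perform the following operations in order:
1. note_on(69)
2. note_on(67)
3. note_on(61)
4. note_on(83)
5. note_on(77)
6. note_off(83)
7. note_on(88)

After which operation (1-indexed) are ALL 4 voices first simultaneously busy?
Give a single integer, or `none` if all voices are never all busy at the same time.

Answer: 4

Derivation:
Op 1: note_on(69): voice 0 is free -> assigned | voices=[69 - - -]
Op 2: note_on(67): voice 1 is free -> assigned | voices=[69 67 - -]
Op 3: note_on(61): voice 2 is free -> assigned | voices=[69 67 61 -]
Op 4: note_on(83): voice 3 is free -> assigned | voices=[69 67 61 83]
Op 5: note_on(77): all voices busy, STEAL voice 0 (pitch 69, oldest) -> assign | voices=[77 67 61 83]
Op 6: note_off(83): free voice 3 | voices=[77 67 61 -]
Op 7: note_on(88): voice 3 is free -> assigned | voices=[77 67 61 88]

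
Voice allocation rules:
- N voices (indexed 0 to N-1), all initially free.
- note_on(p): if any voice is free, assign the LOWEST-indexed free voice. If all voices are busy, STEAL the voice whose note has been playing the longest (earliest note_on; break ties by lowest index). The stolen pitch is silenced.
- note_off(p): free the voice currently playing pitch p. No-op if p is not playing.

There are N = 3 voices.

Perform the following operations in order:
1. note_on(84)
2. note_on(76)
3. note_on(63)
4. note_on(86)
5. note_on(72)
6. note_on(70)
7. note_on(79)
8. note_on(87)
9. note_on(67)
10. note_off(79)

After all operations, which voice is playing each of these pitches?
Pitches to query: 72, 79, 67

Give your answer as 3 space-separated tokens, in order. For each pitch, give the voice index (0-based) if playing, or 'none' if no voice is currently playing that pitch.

Op 1: note_on(84): voice 0 is free -> assigned | voices=[84 - -]
Op 2: note_on(76): voice 1 is free -> assigned | voices=[84 76 -]
Op 3: note_on(63): voice 2 is free -> assigned | voices=[84 76 63]
Op 4: note_on(86): all voices busy, STEAL voice 0 (pitch 84, oldest) -> assign | voices=[86 76 63]
Op 5: note_on(72): all voices busy, STEAL voice 1 (pitch 76, oldest) -> assign | voices=[86 72 63]
Op 6: note_on(70): all voices busy, STEAL voice 2 (pitch 63, oldest) -> assign | voices=[86 72 70]
Op 7: note_on(79): all voices busy, STEAL voice 0 (pitch 86, oldest) -> assign | voices=[79 72 70]
Op 8: note_on(87): all voices busy, STEAL voice 1 (pitch 72, oldest) -> assign | voices=[79 87 70]
Op 9: note_on(67): all voices busy, STEAL voice 2 (pitch 70, oldest) -> assign | voices=[79 87 67]
Op 10: note_off(79): free voice 0 | voices=[- 87 67]

Answer: none none 2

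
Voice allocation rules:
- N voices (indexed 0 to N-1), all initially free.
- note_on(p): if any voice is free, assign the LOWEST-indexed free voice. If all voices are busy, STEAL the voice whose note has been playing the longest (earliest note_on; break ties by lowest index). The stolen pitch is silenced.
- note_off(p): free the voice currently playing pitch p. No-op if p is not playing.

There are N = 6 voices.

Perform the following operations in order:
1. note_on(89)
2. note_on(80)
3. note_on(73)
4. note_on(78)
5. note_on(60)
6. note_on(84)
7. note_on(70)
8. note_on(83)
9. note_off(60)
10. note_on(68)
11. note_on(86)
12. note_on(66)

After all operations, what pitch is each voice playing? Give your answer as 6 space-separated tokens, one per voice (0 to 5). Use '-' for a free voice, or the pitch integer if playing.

Op 1: note_on(89): voice 0 is free -> assigned | voices=[89 - - - - -]
Op 2: note_on(80): voice 1 is free -> assigned | voices=[89 80 - - - -]
Op 3: note_on(73): voice 2 is free -> assigned | voices=[89 80 73 - - -]
Op 4: note_on(78): voice 3 is free -> assigned | voices=[89 80 73 78 - -]
Op 5: note_on(60): voice 4 is free -> assigned | voices=[89 80 73 78 60 -]
Op 6: note_on(84): voice 5 is free -> assigned | voices=[89 80 73 78 60 84]
Op 7: note_on(70): all voices busy, STEAL voice 0 (pitch 89, oldest) -> assign | voices=[70 80 73 78 60 84]
Op 8: note_on(83): all voices busy, STEAL voice 1 (pitch 80, oldest) -> assign | voices=[70 83 73 78 60 84]
Op 9: note_off(60): free voice 4 | voices=[70 83 73 78 - 84]
Op 10: note_on(68): voice 4 is free -> assigned | voices=[70 83 73 78 68 84]
Op 11: note_on(86): all voices busy, STEAL voice 2 (pitch 73, oldest) -> assign | voices=[70 83 86 78 68 84]
Op 12: note_on(66): all voices busy, STEAL voice 3 (pitch 78, oldest) -> assign | voices=[70 83 86 66 68 84]

Answer: 70 83 86 66 68 84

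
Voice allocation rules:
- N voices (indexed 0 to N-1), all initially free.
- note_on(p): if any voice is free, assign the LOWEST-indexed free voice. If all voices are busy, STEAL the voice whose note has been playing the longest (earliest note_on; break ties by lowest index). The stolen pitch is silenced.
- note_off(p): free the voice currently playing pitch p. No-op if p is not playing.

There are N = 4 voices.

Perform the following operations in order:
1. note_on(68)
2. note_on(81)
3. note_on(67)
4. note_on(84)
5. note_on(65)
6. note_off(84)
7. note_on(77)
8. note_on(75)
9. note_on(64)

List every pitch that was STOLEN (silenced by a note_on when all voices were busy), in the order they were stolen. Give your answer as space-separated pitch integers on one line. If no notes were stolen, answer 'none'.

Answer: 68 81 67

Derivation:
Op 1: note_on(68): voice 0 is free -> assigned | voices=[68 - - -]
Op 2: note_on(81): voice 1 is free -> assigned | voices=[68 81 - -]
Op 3: note_on(67): voice 2 is free -> assigned | voices=[68 81 67 -]
Op 4: note_on(84): voice 3 is free -> assigned | voices=[68 81 67 84]
Op 5: note_on(65): all voices busy, STEAL voice 0 (pitch 68, oldest) -> assign | voices=[65 81 67 84]
Op 6: note_off(84): free voice 3 | voices=[65 81 67 -]
Op 7: note_on(77): voice 3 is free -> assigned | voices=[65 81 67 77]
Op 8: note_on(75): all voices busy, STEAL voice 1 (pitch 81, oldest) -> assign | voices=[65 75 67 77]
Op 9: note_on(64): all voices busy, STEAL voice 2 (pitch 67, oldest) -> assign | voices=[65 75 64 77]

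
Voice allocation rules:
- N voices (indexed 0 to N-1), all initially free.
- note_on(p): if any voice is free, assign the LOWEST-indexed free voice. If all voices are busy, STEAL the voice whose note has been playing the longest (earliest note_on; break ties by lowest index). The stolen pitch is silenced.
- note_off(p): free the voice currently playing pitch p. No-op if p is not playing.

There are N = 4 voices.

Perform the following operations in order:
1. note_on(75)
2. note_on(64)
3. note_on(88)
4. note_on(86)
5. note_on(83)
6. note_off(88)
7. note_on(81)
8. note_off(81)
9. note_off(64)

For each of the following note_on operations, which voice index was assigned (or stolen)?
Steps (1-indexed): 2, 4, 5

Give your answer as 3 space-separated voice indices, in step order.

Answer: 1 3 0

Derivation:
Op 1: note_on(75): voice 0 is free -> assigned | voices=[75 - - -]
Op 2: note_on(64): voice 1 is free -> assigned | voices=[75 64 - -]
Op 3: note_on(88): voice 2 is free -> assigned | voices=[75 64 88 -]
Op 4: note_on(86): voice 3 is free -> assigned | voices=[75 64 88 86]
Op 5: note_on(83): all voices busy, STEAL voice 0 (pitch 75, oldest) -> assign | voices=[83 64 88 86]
Op 6: note_off(88): free voice 2 | voices=[83 64 - 86]
Op 7: note_on(81): voice 2 is free -> assigned | voices=[83 64 81 86]
Op 8: note_off(81): free voice 2 | voices=[83 64 - 86]
Op 9: note_off(64): free voice 1 | voices=[83 - - 86]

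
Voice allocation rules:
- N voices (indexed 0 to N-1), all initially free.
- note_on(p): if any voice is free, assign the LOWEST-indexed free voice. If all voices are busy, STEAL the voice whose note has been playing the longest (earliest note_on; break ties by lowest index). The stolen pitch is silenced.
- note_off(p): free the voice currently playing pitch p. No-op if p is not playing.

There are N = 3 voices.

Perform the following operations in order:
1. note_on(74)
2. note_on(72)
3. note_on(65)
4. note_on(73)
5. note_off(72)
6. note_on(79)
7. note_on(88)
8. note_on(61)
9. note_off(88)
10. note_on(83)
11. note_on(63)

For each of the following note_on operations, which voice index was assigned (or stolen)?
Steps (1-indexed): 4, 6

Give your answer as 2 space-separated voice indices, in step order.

Op 1: note_on(74): voice 0 is free -> assigned | voices=[74 - -]
Op 2: note_on(72): voice 1 is free -> assigned | voices=[74 72 -]
Op 3: note_on(65): voice 2 is free -> assigned | voices=[74 72 65]
Op 4: note_on(73): all voices busy, STEAL voice 0 (pitch 74, oldest) -> assign | voices=[73 72 65]
Op 5: note_off(72): free voice 1 | voices=[73 - 65]
Op 6: note_on(79): voice 1 is free -> assigned | voices=[73 79 65]
Op 7: note_on(88): all voices busy, STEAL voice 2 (pitch 65, oldest) -> assign | voices=[73 79 88]
Op 8: note_on(61): all voices busy, STEAL voice 0 (pitch 73, oldest) -> assign | voices=[61 79 88]
Op 9: note_off(88): free voice 2 | voices=[61 79 -]
Op 10: note_on(83): voice 2 is free -> assigned | voices=[61 79 83]
Op 11: note_on(63): all voices busy, STEAL voice 1 (pitch 79, oldest) -> assign | voices=[61 63 83]

Answer: 0 1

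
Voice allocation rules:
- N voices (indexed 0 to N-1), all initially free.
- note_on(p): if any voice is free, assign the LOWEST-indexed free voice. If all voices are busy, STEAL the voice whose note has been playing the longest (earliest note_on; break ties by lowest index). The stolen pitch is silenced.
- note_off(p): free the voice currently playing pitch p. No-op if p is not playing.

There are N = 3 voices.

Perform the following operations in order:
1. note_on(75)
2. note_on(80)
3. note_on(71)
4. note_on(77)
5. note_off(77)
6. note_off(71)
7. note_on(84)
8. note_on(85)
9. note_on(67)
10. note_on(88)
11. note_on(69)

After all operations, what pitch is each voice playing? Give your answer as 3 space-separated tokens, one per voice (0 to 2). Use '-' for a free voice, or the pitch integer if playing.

Op 1: note_on(75): voice 0 is free -> assigned | voices=[75 - -]
Op 2: note_on(80): voice 1 is free -> assigned | voices=[75 80 -]
Op 3: note_on(71): voice 2 is free -> assigned | voices=[75 80 71]
Op 4: note_on(77): all voices busy, STEAL voice 0 (pitch 75, oldest) -> assign | voices=[77 80 71]
Op 5: note_off(77): free voice 0 | voices=[- 80 71]
Op 6: note_off(71): free voice 2 | voices=[- 80 -]
Op 7: note_on(84): voice 0 is free -> assigned | voices=[84 80 -]
Op 8: note_on(85): voice 2 is free -> assigned | voices=[84 80 85]
Op 9: note_on(67): all voices busy, STEAL voice 1 (pitch 80, oldest) -> assign | voices=[84 67 85]
Op 10: note_on(88): all voices busy, STEAL voice 0 (pitch 84, oldest) -> assign | voices=[88 67 85]
Op 11: note_on(69): all voices busy, STEAL voice 2 (pitch 85, oldest) -> assign | voices=[88 67 69]

Answer: 88 67 69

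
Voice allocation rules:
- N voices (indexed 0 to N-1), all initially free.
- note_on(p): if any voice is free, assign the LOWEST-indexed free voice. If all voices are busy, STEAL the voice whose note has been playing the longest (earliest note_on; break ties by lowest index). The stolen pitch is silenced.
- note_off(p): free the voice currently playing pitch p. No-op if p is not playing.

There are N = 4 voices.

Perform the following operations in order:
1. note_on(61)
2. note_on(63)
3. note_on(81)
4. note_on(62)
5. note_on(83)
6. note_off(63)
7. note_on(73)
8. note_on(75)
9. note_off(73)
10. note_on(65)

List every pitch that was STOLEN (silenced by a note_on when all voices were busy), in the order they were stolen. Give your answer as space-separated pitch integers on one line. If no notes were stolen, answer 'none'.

Op 1: note_on(61): voice 0 is free -> assigned | voices=[61 - - -]
Op 2: note_on(63): voice 1 is free -> assigned | voices=[61 63 - -]
Op 3: note_on(81): voice 2 is free -> assigned | voices=[61 63 81 -]
Op 4: note_on(62): voice 3 is free -> assigned | voices=[61 63 81 62]
Op 5: note_on(83): all voices busy, STEAL voice 0 (pitch 61, oldest) -> assign | voices=[83 63 81 62]
Op 6: note_off(63): free voice 1 | voices=[83 - 81 62]
Op 7: note_on(73): voice 1 is free -> assigned | voices=[83 73 81 62]
Op 8: note_on(75): all voices busy, STEAL voice 2 (pitch 81, oldest) -> assign | voices=[83 73 75 62]
Op 9: note_off(73): free voice 1 | voices=[83 - 75 62]
Op 10: note_on(65): voice 1 is free -> assigned | voices=[83 65 75 62]

Answer: 61 81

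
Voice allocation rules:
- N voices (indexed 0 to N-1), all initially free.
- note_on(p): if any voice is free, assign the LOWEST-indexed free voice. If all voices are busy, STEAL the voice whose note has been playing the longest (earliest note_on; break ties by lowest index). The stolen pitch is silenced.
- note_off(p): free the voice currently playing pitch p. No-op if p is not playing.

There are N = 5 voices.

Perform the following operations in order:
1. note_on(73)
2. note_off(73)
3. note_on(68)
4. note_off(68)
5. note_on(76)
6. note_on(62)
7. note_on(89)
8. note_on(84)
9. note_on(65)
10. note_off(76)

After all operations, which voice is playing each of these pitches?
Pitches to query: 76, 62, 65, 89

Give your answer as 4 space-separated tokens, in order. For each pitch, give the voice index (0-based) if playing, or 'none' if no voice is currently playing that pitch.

Answer: none 1 4 2

Derivation:
Op 1: note_on(73): voice 0 is free -> assigned | voices=[73 - - - -]
Op 2: note_off(73): free voice 0 | voices=[- - - - -]
Op 3: note_on(68): voice 0 is free -> assigned | voices=[68 - - - -]
Op 4: note_off(68): free voice 0 | voices=[- - - - -]
Op 5: note_on(76): voice 0 is free -> assigned | voices=[76 - - - -]
Op 6: note_on(62): voice 1 is free -> assigned | voices=[76 62 - - -]
Op 7: note_on(89): voice 2 is free -> assigned | voices=[76 62 89 - -]
Op 8: note_on(84): voice 3 is free -> assigned | voices=[76 62 89 84 -]
Op 9: note_on(65): voice 4 is free -> assigned | voices=[76 62 89 84 65]
Op 10: note_off(76): free voice 0 | voices=[- 62 89 84 65]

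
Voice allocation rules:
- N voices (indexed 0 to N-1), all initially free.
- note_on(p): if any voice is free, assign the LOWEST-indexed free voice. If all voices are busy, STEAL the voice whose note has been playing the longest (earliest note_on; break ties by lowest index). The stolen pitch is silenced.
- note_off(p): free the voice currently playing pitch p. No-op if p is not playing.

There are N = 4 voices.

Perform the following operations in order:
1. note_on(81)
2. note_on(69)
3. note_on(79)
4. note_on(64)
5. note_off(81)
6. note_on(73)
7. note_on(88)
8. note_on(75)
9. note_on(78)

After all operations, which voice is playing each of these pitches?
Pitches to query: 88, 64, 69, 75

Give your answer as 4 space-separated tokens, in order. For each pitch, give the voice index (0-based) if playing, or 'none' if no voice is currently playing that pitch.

Answer: 1 none none 2

Derivation:
Op 1: note_on(81): voice 0 is free -> assigned | voices=[81 - - -]
Op 2: note_on(69): voice 1 is free -> assigned | voices=[81 69 - -]
Op 3: note_on(79): voice 2 is free -> assigned | voices=[81 69 79 -]
Op 4: note_on(64): voice 3 is free -> assigned | voices=[81 69 79 64]
Op 5: note_off(81): free voice 0 | voices=[- 69 79 64]
Op 6: note_on(73): voice 0 is free -> assigned | voices=[73 69 79 64]
Op 7: note_on(88): all voices busy, STEAL voice 1 (pitch 69, oldest) -> assign | voices=[73 88 79 64]
Op 8: note_on(75): all voices busy, STEAL voice 2 (pitch 79, oldest) -> assign | voices=[73 88 75 64]
Op 9: note_on(78): all voices busy, STEAL voice 3 (pitch 64, oldest) -> assign | voices=[73 88 75 78]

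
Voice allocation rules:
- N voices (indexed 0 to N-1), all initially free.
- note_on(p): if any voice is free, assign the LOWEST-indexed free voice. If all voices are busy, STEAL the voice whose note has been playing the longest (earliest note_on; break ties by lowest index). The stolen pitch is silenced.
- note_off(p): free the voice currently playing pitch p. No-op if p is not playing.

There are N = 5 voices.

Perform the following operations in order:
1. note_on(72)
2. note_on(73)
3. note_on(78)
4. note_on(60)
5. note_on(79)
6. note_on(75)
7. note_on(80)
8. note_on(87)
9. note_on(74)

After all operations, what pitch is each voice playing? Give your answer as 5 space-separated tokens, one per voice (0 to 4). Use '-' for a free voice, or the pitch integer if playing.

Op 1: note_on(72): voice 0 is free -> assigned | voices=[72 - - - -]
Op 2: note_on(73): voice 1 is free -> assigned | voices=[72 73 - - -]
Op 3: note_on(78): voice 2 is free -> assigned | voices=[72 73 78 - -]
Op 4: note_on(60): voice 3 is free -> assigned | voices=[72 73 78 60 -]
Op 5: note_on(79): voice 4 is free -> assigned | voices=[72 73 78 60 79]
Op 6: note_on(75): all voices busy, STEAL voice 0 (pitch 72, oldest) -> assign | voices=[75 73 78 60 79]
Op 7: note_on(80): all voices busy, STEAL voice 1 (pitch 73, oldest) -> assign | voices=[75 80 78 60 79]
Op 8: note_on(87): all voices busy, STEAL voice 2 (pitch 78, oldest) -> assign | voices=[75 80 87 60 79]
Op 9: note_on(74): all voices busy, STEAL voice 3 (pitch 60, oldest) -> assign | voices=[75 80 87 74 79]

Answer: 75 80 87 74 79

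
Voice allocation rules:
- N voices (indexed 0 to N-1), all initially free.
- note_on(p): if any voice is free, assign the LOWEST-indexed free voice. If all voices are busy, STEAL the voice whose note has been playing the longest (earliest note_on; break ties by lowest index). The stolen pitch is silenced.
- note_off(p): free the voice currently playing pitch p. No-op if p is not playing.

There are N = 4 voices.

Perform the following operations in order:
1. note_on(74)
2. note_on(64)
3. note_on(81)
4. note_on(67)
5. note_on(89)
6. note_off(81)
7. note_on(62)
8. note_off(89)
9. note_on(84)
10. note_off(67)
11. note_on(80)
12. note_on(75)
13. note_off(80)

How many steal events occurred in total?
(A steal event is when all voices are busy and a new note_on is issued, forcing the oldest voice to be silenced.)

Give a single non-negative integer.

Answer: 2

Derivation:
Op 1: note_on(74): voice 0 is free -> assigned | voices=[74 - - -]
Op 2: note_on(64): voice 1 is free -> assigned | voices=[74 64 - -]
Op 3: note_on(81): voice 2 is free -> assigned | voices=[74 64 81 -]
Op 4: note_on(67): voice 3 is free -> assigned | voices=[74 64 81 67]
Op 5: note_on(89): all voices busy, STEAL voice 0 (pitch 74, oldest) -> assign | voices=[89 64 81 67]
Op 6: note_off(81): free voice 2 | voices=[89 64 - 67]
Op 7: note_on(62): voice 2 is free -> assigned | voices=[89 64 62 67]
Op 8: note_off(89): free voice 0 | voices=[- 64 62 67]
Op 9: note_on(84): voice 0 is free -> assigned | voices=[84 64 62 67]
Op 10: note_off(67): free voice 3 | voices=[84 64 62 -]
Op 11: note_on(80): voice 3 is free -> assigned | voices=[84 64 62 80]
Op 12: note_on(75): all voices busy, STEAL voice 1 (pitch 64, oldest) -> assign | voices=[84 75 62 80]
Op 13: note_off(80): free voice 3 | voices=[84 75 62 -]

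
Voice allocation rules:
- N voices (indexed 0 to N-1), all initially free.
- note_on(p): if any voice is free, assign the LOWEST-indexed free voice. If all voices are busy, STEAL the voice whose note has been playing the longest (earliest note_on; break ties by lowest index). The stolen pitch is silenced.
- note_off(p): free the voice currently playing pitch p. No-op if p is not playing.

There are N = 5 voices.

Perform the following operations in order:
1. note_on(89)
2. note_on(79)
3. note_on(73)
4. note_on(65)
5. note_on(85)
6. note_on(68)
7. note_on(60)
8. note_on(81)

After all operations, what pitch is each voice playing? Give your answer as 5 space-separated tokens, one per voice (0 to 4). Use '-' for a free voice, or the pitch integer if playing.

Answer: 68 60 81 65 85

Derivation:
Op 1: note_on(89): voice 0 is free -> assigned | voices=[89 - - - -]
Op 2: note_on(79): voice 1 is free -> assigned | voices=[89 79 - - -]
Op 3: note_on(73): voice 2 is free -> assigned | voices=[89 79 73 - -]
Op 4: note_on(65): voice 3 is free -> assigned | voices=[89 79 73 65 -]
Op 5: note_on(85): voice 4 is free -> assigned | voices=[89 79 73 65 85]
Op 6: note_on(68): all voices busy, STEAL voice 0 (pitch 89, oldest) -> assign | voices=[68 79 73 65 85]
Op 7: note_on(60): all voices busy, STEAL voice 1 (pitch 79, oldest) -> assign | voices=[68 60 73 65 85]
Op 8: note_on(81): all voices busy, STEAL voice 2 (pitch 73, oldest) -> assign | voices=[68 60 81 65 85]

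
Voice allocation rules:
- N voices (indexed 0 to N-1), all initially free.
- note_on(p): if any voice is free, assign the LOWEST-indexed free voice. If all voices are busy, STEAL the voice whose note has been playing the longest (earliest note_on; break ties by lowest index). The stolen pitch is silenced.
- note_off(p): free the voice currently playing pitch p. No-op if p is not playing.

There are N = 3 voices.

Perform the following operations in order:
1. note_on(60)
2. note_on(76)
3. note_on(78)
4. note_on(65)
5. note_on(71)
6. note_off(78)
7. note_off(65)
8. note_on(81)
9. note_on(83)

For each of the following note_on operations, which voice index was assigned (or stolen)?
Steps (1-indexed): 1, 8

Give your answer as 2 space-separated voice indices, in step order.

Answer: 0 0

Derivation:
Op 1: note_on(60): voice 0 is free -> assigned | voices=[60 - -]
Op 2: note_on(76): voice 1 is free -> assigned | voices=[60 76 -]
Op 3: note_on(78): voice 2 is free -> assigned | voices=[60 76 78]
Op 4: note_on(65): all voices busy, STEAL voice 0 (pitch 60, oldest) -> assign | voices=[65 76 78]
Op 5: note_on(71): all voices busy, STEAL voice 1 (pitch 76, oldest) -> assign | voices=[65 71 78]
Op 6: note_off(78): free voice 2 | voices=[65 71 -]
Op 7: note_off(65): free voice 0 | voices=[- 71 -]
Op 8: note_on(81): voice 0 is free -> assigned | voices=[81 71 -]
Op 9: note_on(83): voice 2 is free -> assigned | voices=[81 71 83]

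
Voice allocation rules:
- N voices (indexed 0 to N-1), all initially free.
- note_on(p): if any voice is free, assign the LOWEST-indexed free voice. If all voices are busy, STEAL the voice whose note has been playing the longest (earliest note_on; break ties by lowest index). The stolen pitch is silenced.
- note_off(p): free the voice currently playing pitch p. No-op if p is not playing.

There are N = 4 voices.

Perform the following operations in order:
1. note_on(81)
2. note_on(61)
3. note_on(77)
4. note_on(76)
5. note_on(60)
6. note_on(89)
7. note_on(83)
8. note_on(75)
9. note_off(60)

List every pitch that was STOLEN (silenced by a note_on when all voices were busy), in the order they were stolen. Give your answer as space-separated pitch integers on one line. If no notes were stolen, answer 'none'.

Answer: 81 61 77 76

Derivation:
Op 1: note_on(81): voice 0 is free -> assigned | voices=[81 - - -]
Op 2: note_on(61): voice 1 is free -> assigned | voices=[81 61 - -]
Op 3: note_on(77): voice 2 is free -> assigned | voices=[81 61 77 -]
Op 4: note_on(76): voice 3 is free -> assigned | voices=[81 61 77 76]
Op 5: note_on(60): all voices busy, STEAL voice 0 (pitch 81, oldest) -> assign | voices=[60 61 77 76]
Op 6: note_on(89): all voices busy, STEAL voice 1 (pitch 61, oldest) -> assign | voices=[60 89 77 76]
Op 7: note_on(83): all voices busy, STEAL voice 2 (pitch 77, oldest) -> assign | voices=[60 89 83 76]
Op 8: note_on(75): all voices busy, STEAL voice 3 (pitch 76, oldest) -> assign | voices=[60 89 83 75]
Op 9: note_off(60): free voice 0 | voices=[- 89 83 75]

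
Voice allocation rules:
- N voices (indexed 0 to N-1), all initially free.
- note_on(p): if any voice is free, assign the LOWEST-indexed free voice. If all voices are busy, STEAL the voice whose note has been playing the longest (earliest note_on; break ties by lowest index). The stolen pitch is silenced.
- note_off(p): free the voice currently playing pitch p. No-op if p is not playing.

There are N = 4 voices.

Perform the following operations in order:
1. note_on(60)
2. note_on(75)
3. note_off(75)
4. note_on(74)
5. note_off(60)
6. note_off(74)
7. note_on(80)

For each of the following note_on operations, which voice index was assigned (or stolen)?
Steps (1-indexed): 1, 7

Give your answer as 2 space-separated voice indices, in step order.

Op 1: note_on(60): voice 0 is free -> assigned | voices=[60 - - -]
Op 2: note_on(75): voice 1 is free -> assigned | voices=[60 75 - -]
Op 3: note_off(75): free voice 1 | voices=[60 - - -]
Op 4: note_on(74): voice 1 is free -> assigned | voices=[60 74 - -]
Op 5: note_off(60): free voice 0 | voices=[- 74 - -]
Op 6: note_off(74): free voice 1 | voices=[- - - -]
Op 7: note_on(80): voice 0 is free -> assigned | voices=[80 - - -]

Answer: 0 0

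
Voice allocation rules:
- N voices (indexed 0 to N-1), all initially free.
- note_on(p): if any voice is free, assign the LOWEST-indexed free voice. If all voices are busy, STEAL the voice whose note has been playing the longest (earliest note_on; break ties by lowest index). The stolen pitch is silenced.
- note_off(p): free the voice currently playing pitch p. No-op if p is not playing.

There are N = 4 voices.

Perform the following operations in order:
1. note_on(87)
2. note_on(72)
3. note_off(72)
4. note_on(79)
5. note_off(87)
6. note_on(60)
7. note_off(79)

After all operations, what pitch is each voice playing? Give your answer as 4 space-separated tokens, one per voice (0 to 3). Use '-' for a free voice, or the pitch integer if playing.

Op 1: note_on(87): voice 0 is free -> assigned | voices=[87 - - -]
Op 2: note_on(72): voice 1 is free -> assigned | voices=[87 72 - -]
Op 3: note_off(72): free voice 1 | voices=[87 - - -]
Op 4: note_on(79): voice 1 is free -> assigned | voices=[87 79 - -]
Op 5: note_off(87): free voice 0 | voices=[- 79 - -]
Op 6: note_on(60): voice 0 is free -> assigned | voices=[60 79 - -]
Op 7: note_off(79): free voice 1 | voices=[60 - - -]

Answer: 60 - - -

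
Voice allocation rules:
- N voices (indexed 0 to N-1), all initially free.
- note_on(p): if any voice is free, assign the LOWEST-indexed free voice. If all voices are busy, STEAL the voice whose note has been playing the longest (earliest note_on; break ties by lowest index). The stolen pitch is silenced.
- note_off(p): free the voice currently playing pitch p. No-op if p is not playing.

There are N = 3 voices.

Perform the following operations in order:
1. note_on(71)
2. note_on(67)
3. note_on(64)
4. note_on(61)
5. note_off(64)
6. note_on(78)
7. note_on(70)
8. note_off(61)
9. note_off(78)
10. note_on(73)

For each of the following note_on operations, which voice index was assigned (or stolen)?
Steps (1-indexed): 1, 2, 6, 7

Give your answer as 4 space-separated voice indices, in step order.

Answer: 0 1 2 1

Derivation:
Op 1: note_on(71): voice 0 is free -> assigned | voices=[71 - -]
Op 2: note_on(67): voice 1 is free -> assigned | voices=[71 67 -]
Op 3: note_on(64): voice 2 is free -> assigned | voices=[71 67 64]
Op 4: note_on(61): all voices busy, STEAL voice 0 (pitch 71, oldest) -> assign | voices=[61 67 64]
Op 5: note_off(64): free voice 2 | voices=[61 67 -]
Op 6: note_on(78): voice 2 is free -> assigned | voices=[61 67 78]
Op 7: note_on(70): all voices busy, STEAL voice 1 (pitch 67, oldest) -> assign | voices=[61 70 78]
Op 8: note_off(61): free voice 0 | voices=[- 70 78]
Op 9: note_off(78): free voice 2 | voices=[- 70 -]
Op 10: note_on(73): voice 0 is free -> assigned | voices=[73 70 -]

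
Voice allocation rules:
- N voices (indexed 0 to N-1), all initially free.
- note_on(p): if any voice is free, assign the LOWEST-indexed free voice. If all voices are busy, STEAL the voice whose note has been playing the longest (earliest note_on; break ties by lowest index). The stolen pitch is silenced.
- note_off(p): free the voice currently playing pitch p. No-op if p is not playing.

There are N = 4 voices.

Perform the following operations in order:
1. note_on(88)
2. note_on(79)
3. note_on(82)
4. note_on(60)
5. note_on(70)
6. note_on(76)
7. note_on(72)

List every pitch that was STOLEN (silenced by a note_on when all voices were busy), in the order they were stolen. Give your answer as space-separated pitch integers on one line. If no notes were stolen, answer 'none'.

Op 1: note_on(88): voice 0 is free -> assigned | voices=[88 - - -]
Op 2: note_on(79): voice 1 is free -> assigned | voices=[88 79 - -]
Op 3: note_on(82): voice 2 is free -> assigned | voices=[88 79 82 -]
Op 4: note_on(60): voice 3 is free -> assigned | voices=[88 79 82 60]
Op 5: note_on(70): all voices busy, STEAL voice 0 (pitch 88, oldest) -> assign | voices=[70 79 82 60]
Op 6: note_on(76): all voices busy, STEAL voice 1 (pitch 79, oldest) -> assign | voices=[70 76 82 60]
Op 7: note_on(72): all voices busy, STEAL voice 2 (pitch 82, oldest) -> assign | voices=[70 76 72 60]

Answer: 88 79 82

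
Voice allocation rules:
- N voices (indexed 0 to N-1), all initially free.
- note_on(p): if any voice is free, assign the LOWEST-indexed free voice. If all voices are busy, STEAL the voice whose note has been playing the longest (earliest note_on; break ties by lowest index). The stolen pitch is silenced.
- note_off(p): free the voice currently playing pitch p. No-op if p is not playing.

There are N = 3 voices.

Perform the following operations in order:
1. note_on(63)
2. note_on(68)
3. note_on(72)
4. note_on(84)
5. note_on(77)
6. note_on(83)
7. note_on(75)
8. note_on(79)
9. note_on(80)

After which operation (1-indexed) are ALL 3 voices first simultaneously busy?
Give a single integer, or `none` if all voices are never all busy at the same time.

Op 1: note_on(63): voice 0 is free -> assigned | voices=[63 - -]
Op 2: note_on(68): voice 1 is free -> assigned | voices=[63 68 -]
Op 3: note_on(72): voice 2 is free -> assigned | voices=[63 68 72]
Op 4: note_on(84): all voices busy, STEAL voice 0 (pitch 63, oldest) -> assign | voices=[84 68 72]
Op 5: note_on(77): all voices busy, STEAL voice 1 (pitch 68, oldest) -> assign | voices=[84 77 72]
Op 6: note_on(83): all voices busy, STEAL voice 2 (pitch 72, oldest) -> assign | voices=[84 77 83]
Op 7: note_on(75): all voices busy, STEAL voice 0 (pitch 84, oldest) -> assign | voices=[75 77 83]
Op 8: note_on(79): all voices busy, STEAL voice 1 (pitch 77, oldest) -> assign | voices=[75 79 83]
Op 9: note_on(80): all voices busy, STEAL voice 2 (pitch 83, oldest) -> assign | voices=[75 79 80]

Answer: 3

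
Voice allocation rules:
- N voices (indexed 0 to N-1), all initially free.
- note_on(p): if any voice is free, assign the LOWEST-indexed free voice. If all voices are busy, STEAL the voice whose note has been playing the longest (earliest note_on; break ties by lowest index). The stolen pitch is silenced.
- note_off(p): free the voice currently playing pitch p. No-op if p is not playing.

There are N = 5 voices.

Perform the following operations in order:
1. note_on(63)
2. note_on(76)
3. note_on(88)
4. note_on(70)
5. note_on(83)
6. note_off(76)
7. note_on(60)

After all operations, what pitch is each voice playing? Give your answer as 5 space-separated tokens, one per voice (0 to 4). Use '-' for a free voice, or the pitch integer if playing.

Op 1: note_on(63): voice 0 is free -> assigned | voices=[63 - - - -]
Op 2: note_on(76): voice 1 is free -> assigned | voices=[63 76 - - -]
Op 3: note_on(88): voice 2 is free -> assigned | voices=[63 76 88 - -]
Op 4: note_on(70): voice 3 is free -> assigned | voices=[63 76 88 70 -]
Op 5: note_on(83): voice 4 is free -> assigned | voices=[63 76 88 70 83]
Op 6: note_off(76): free voice 1 | voices=[63 - 88 70 83]
Op 7: note_on(60): voice 1 is free -> assigned | voices=[63 60 88 70 83]

Answer: 63 60 88 70 83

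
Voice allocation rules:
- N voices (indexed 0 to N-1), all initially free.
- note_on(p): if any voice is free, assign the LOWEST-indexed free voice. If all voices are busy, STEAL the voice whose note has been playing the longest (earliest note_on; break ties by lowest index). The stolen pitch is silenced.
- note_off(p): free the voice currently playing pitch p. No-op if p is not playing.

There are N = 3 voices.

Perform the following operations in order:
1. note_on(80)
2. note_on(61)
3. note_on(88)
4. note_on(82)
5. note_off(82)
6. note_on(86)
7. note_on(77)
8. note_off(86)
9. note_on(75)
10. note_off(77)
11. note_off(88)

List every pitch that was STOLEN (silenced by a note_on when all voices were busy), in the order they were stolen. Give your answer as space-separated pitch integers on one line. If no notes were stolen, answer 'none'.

Answer: 80 61

Derivation:
Op 1: note_on(80): voice 0 is free -> assigned | voices=[80 - -]
Op 2: note_on(61): voice 1 is free -> assigned | voices=[80 61 -]
Op 3: note_on(88): voice 2 is free -> assigned | voices=[80 61 88]
Op 4: note_on(82): all voices busy, STEAL voice 0 (pitch 80, oldest) -> assign | voices=[82 61 88]
Op 5: note_off(82): free voice 0 | voices=[- 61 88]
Op 6: note_on(86): voice 0 is free -> assigned | voices=[86 61 88]
Op 7: note_on(77): all voices busy, STEAL voice 1 (pitch 61, oldest) -> assign | voices=[86 77 88]
Op 8: note_off(86): free voice 0 | voices=[- 77 88]
Op 9: note_on(75): voice 0 is free -> assigned | voices=[75 77 88]
Op 10: note_off(77): free voice 1 | voices=[75 - 88]
Op 11: note_off(88): free voice 2 | voices=[75 - -]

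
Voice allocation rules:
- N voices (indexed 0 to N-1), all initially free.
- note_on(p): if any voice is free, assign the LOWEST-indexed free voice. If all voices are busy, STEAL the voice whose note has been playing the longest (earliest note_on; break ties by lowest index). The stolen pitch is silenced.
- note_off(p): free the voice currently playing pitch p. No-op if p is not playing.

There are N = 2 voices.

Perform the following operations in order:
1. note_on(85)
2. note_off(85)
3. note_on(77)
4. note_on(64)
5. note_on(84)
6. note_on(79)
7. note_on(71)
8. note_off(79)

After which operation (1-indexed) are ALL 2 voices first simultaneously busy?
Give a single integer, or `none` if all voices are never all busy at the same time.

Answer: 4

Derivation:
Op 1: note_on(85): voice 0 is free -> assigned | voices=[85 -]
Op 2: note_off(85): free voice 0 | voices=[- -]
Op 3: note_on(77): voice 0 is free -> assigned | voices=[77 -]
Op 4: note_on(64): voice 1 is free -> assigned | voices=[77 64]
Op 5: note_on(84): all voices busy, STEAL voice 0 (pitch 77, oldest) -> assign | voices=[84 64]
Op 6: note_on(79): all voices busy, STEAL voice 1 (pitch 64, oldest) -> assign | voices=[84 79]
Op 7: note_on(71): all voices busy, STEAL voice 0 (pitch 84, oldest) -> assign | voices=[71 79]
Op 8: note_off(79): free voice 1 | voices=[71 -]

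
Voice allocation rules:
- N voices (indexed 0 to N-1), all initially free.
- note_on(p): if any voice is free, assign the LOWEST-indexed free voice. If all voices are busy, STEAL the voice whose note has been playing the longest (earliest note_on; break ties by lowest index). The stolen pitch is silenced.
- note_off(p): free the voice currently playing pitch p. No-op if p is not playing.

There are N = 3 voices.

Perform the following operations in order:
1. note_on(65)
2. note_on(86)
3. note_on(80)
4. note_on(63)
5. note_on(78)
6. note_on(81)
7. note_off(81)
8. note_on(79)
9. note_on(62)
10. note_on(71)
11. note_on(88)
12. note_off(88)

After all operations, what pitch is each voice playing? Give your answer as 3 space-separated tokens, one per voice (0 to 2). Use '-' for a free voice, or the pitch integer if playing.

Answer: 62 71 -

Derivation:
Op 1: note_on(65): voice 0 is free -> assigned | voices=[65 - -]
Op 2: note_on(86): voice 1 is free -> assigned | voices=[65 86 -]
Op 3: note_on(80): voice 2 is free -> assigned | voices=[65 86 80]
Op 4: note_on(63): all voices busy, STEAL voice 0 (pitch 65, oldest) -> assign | voices=[63 86 80]
Op 5: note_on(78): all voices busy, STEAL voice 1 (pitch 86, oldest) -> assign | voices=[63 78 80]
Op 6: note_on(81): all voices busy, STEAL voice 2 (pitch 80, oldest) -> assign | voices=[63 78 81]
Op 7: note_off(81): free voice 2 | voices=[63 78 -]
Op 8: note_on(79): voice 2 is free -> assigned | voices=[63 78 79]
Op 9: note_on(62): all voices busy, STEAL voice 0 (pitch 63, oldest) -> assign | voices=[62 78 79]
Op 10: note_on(71): all voices busy, STEAL voice 1 (pitch 78, oldest) -> assign | voices=[62 71 79]
Op 11: note_on(88): all voices busy, STEAL voice 2 (pitch 79, oldest) -> assign | voices=[62 71 88]
Op 12: note_off(88): free voice 2 | voices=[62 71 -]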